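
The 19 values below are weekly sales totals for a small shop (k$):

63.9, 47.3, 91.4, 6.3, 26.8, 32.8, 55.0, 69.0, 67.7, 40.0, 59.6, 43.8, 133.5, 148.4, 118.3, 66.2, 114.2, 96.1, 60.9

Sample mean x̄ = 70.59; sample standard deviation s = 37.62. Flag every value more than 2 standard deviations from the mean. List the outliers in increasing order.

148.4

Cutoffs at x̄ ± 2s: 70.59 ± 2·37.62 = [-4.65, 145.83].
148.4: z = 2.07, |z| > 2 → outlier.
Every other value lies within [-4.65, 145.83].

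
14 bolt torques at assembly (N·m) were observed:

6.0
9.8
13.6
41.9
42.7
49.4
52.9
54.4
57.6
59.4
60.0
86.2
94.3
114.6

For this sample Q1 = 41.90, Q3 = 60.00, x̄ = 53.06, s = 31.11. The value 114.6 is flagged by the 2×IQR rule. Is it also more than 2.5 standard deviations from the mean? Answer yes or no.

no

z = (114.6 − 53.06) / 31.11 = 1.98.
|z| = 1.98 ≤ 2.5.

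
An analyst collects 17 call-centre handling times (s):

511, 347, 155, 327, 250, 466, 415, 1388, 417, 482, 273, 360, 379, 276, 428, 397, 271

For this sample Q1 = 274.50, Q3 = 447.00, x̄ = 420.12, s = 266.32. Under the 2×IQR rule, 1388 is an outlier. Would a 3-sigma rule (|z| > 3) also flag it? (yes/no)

z = (1388 − 420.12) / 266.32 = 3.63.
|z| = 3.63 > 3.

yes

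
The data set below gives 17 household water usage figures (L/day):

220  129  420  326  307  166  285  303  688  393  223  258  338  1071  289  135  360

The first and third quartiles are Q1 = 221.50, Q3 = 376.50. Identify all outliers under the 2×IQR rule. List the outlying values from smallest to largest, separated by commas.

IQR = Q3 − Q1 = 376.50 − 221.50 = 155.00.
Lower fence = Q1 − 2·IQR = 221.50 − 310.00 = -88.50.
Upper fence = Q3 + 2·IQR = 376.50 + 310.00 = 686.50.
688 > 686.50 → outlier.
1071 > 686.50 → outlier.
All remaining values lie within [-88.50, 686.50].

688, 1071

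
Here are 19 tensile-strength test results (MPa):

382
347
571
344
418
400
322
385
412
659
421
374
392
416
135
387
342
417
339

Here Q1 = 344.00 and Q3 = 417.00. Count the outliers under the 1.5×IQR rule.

3

IQR = 73.00; fences at 344.00 − 109.50 = 234.50 and 417.00 + 109.50 = 526.50.
Outside the cutoffs: 135, 571, 659.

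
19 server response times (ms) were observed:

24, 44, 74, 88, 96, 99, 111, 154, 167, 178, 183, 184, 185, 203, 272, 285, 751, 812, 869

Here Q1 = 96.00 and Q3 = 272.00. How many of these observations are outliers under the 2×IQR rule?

3

IQR = 176.00; fences at 96.00 − 352.00 = -256.00 and 272.00 + 352.00 = 624.00.
Outside the cutoffs: 751, 812, 869.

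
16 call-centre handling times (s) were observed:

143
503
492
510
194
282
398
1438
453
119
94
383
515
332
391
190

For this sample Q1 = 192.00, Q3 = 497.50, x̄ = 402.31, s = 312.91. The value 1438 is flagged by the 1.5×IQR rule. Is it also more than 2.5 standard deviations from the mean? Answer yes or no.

yes

z = (1438 − 402.31) / 312.91 = 3.31.
|z| = 3.31 > 2.5.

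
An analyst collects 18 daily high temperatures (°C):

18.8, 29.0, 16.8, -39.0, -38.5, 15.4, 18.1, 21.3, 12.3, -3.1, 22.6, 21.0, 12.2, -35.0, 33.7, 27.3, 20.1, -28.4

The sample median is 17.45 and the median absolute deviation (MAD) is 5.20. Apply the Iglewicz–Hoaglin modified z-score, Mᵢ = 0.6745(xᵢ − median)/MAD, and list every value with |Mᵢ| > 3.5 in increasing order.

|Mᵢ| > 3.5 ⇔ |xᵢ − 17.45| > 3.5·5.20/0.6745 = 26.98.
So outliers lie outside [-9.53, 44.43].
-39.0: M = -7.32 → outlier.
-38.5: M = -7.26 → outlier.
-35.0: M = -6.80 → outlier.
-28.4: M = -5.95 → outlier.

-39.0, -38.5, -35.0, -28.4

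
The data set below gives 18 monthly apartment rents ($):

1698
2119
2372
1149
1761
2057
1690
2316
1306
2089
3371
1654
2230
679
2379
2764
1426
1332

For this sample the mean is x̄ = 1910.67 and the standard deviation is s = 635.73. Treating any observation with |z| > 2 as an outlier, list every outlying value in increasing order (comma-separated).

3371

Cutoffs at x̄ ± 2s: 1910.67 ± 2·635.73 = [639.21, 3182.13].
3371: z = 2.30, |z| > 2 → outlier.
Every other value lies within [639.21, 3182.13].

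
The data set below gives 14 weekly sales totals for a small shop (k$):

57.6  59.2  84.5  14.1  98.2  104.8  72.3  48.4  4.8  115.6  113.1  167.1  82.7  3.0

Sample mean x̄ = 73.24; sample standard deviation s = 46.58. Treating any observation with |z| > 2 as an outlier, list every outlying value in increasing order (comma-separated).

Cutoffs at x̄ ± 2s: 73.24 ± 2·46.58 = [-19.92, 166.40].
167.1: z = 2.02, |z| > 2 → outlier.
Every other value lies within [-19.92, 166.40].

167.1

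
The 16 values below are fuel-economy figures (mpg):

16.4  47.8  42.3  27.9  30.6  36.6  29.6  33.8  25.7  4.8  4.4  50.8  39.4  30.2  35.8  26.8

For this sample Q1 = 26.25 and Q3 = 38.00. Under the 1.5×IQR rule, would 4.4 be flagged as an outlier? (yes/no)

IQR = Q3 − Q1 = 38.00 − 26.25 = 11.75.
Lower fence = Q1 − 1.5·IQR = 26.25 − 17.625 = 8.625.
Upper fence = Q3 + 1.5·IQR = 38.00 + 17.625 = 55.625.
4.4 lies below the lower fence.

yes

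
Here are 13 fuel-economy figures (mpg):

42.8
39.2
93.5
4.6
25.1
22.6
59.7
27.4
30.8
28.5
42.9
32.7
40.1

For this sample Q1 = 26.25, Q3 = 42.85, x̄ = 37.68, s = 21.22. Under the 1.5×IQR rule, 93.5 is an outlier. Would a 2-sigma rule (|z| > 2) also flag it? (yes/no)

yes

z = (93.5 − 37.68) / 21.22 = 2.63.
|z| = 2.63 > 2.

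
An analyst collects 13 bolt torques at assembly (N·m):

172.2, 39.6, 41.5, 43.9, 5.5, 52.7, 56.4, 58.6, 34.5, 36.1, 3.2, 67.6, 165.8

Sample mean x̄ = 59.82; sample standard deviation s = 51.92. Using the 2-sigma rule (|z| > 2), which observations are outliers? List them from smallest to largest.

165.8, 172.2

Cutoffs at x̄ ± 2s: 59.82 ± 2·51.92 = [-44.02, 163.66].
165.8: z = 2.04, |z| > 2 → outlier.
172.2: z = 2.16, |z| > 2 → outlier.
Every other value lies within [-44.02, 163.66].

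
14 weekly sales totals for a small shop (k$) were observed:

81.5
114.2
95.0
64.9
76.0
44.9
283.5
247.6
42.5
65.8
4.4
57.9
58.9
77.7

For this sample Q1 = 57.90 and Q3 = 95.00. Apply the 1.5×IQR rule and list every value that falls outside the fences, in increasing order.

247.6, 283.5

IQR = Q3 − Q1 = 95.00 − 57.90 = 37.10.
Lower fence = Q1 − 1.5·IQR = 57.90 − 55.65 = 2.25.
Upper fence = Q3 + 1.5·IQR = 95.00 + 55.65 = 150.65.
247.6 > 150.65 → outlier.
283.5 > 150.65 → outlier.
All remaining values lie within [2.25, 150.65].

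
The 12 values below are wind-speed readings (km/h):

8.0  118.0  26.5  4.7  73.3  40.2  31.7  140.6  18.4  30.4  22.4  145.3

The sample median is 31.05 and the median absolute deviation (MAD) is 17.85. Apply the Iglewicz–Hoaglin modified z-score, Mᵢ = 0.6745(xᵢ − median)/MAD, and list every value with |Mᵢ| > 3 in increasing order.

118.0, 140.6, 145.3

|Mᵢ| > 3 ⇔ |xᵢ − 31.05| > 3·17.85/0.6745 = 79.39.
So outliers lie outside [-48.34, 110.44].
118.0: M = 3.29 → outlier.
140.6: M = 4.14 → outlier.
145.3: M = 4.32 → outlier.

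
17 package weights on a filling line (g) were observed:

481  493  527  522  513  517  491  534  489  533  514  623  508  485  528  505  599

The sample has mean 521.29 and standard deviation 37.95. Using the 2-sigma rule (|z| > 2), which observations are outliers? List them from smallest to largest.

Cutoffs at x̄ ± 2s: 521.29 ± 2·37.95 = [445.39, 597.19].
599: z = 2.05, |z| > 2 → outlier.
623: z = 2.68, |z| > 2 → outlier.
Every other value lies within [445.39, 597.19].

599, 623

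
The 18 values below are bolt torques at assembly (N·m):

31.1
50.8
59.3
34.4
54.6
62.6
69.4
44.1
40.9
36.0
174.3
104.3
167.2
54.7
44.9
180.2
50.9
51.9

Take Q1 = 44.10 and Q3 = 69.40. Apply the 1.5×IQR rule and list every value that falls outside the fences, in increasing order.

167.2, 174.3, 180.2

IQR = Q3 − Q1 = 69.40 − 44.10 = 25.30.
Lower fence = Q1 − 1.5·IQR = 44.10 − 37.95 = 6.15.
Upper fence = Q3 + 1.5·IQR = 69.40 + 37.95 = 107.35.
167.2 > 107.35 → outlier.
174.3 > 107.35 → outlier.
180.2 > 107.35 → outlier.
All remaining values lie within [6.15, 107.35].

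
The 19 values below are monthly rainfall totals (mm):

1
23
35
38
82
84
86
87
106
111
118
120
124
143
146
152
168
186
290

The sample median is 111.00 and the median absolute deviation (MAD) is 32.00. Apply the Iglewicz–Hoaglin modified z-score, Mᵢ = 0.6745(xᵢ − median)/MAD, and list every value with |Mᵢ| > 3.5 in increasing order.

290

|Mᵢ| > 3.5 ⇔ |xᵢ − 111.00| > 3.5·32.00/0.6745 = 166.05.
So outliers lie outside [-55.05, 277.05].
290: M = 3.77 → outlier.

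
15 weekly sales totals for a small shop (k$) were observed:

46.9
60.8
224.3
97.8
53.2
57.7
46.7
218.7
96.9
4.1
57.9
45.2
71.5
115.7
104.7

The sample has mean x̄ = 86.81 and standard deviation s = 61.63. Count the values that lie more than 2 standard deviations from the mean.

Cutoffs: x̄ ± 2s = [-36.45, 210.07].
Outside the cutoffs: 218.7, 224.3.

2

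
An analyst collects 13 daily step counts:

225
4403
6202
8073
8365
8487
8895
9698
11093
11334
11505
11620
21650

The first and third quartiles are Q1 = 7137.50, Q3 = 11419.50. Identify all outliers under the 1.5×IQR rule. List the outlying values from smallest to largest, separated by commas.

IQR = Q3 − Q1 = 11419.50 − 7137.50 = 4282.00.
Lower fence = Q1 − 1.5·IQR = 7137.50 − 6423.00 = 714.50.
Upper fence = Q3 + 1.5·IQR = 11419.50 + 6423.00 = 17842.50.
225 < 714.50 → outlier.
21650 > 17842.50 → outlier.
All remaining values lie within [714.50, 17842.50].

225, 21650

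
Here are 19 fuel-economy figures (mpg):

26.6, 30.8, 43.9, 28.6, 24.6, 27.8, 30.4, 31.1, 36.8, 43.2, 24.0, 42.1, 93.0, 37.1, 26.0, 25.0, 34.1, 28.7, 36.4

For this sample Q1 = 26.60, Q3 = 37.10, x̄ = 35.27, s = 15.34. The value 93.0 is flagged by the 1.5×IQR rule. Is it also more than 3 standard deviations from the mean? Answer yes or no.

z = (93.0 − 35.27) / 15.34 = 3.76.
|z| = 3.76 > 3.

yes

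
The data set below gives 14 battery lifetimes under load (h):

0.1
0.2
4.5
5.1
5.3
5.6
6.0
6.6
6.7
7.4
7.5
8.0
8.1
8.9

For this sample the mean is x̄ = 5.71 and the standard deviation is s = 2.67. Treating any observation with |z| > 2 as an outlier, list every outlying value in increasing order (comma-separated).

Cutoffs at x̄ ± 2s: 5.71 ± 2·2.67 = [0.37, 11.05].
0.1: z = -2.10, |z| > 2 → outlier.
0.2: z = -2.06, |z| > 2 → outlier.
Every other value lies within [0.37, 11.05].

0.1, 0.2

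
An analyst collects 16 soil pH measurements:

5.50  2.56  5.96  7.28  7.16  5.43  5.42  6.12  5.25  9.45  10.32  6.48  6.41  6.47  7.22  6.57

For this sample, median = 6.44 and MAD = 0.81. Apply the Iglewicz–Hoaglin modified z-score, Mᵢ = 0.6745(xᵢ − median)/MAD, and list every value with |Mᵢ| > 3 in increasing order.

|Mᵢ| > 3 ⇔ |xᵢ − 6.44| > 3·0.81/0.6745 = 3.60.
So outliers lie outside [2.84, 10.04].
2.56: M = -3.23 → outlier.
10.32: M = 3.23 → outlier.

2.56, 10.32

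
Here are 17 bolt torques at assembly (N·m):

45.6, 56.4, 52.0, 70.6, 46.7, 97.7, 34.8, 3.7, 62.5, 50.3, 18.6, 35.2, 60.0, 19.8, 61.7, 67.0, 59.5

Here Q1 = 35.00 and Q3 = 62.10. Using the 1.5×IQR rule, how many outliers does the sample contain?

0

IQR = 27.10; fences at 35.00 − 40.65 = -5.65 and 62.10 + 40.65 = 102.75.
Every value lies within the cutoffs.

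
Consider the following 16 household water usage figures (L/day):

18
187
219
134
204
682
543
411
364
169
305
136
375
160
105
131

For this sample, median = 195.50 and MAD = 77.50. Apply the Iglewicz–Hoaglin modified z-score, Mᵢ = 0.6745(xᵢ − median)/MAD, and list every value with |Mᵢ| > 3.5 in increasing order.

|Mᵢ| > 3.5 ⇔ |xᵢ − 195.50| > 3.5·77.50/0.6745 = 402.15.
So outliers lie outside [-206.65, 597.65].
682: M = 4.23 → outlier.

682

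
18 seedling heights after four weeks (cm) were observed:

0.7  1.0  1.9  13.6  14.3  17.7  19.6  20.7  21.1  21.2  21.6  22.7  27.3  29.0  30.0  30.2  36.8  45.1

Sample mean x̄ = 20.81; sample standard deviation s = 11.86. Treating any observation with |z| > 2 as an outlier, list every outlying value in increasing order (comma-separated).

Cutoffs at x̄ ± 2s: 20.81 ± 2·11.86 = [-2.91, 44.53].
45.1: z = 2.05, |z| > 2 → outlier.
Every other value lies within [-2.91, 44.53].

45.1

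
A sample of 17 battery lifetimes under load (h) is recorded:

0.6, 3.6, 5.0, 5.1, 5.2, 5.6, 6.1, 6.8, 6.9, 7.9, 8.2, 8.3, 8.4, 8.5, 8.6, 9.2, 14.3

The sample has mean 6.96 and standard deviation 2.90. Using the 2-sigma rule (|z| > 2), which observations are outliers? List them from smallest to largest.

Cutoffs at x̄ ± 2s: 6.96 ± 2·2.90 = [1.16, 12.76].
0.6: z = -2.19, |z| > 2 → outlier.
14.3: z = 2.53, |z| > 2 → outlier.
Every other value lies within [1.16, 12.76].

0.6, 14.3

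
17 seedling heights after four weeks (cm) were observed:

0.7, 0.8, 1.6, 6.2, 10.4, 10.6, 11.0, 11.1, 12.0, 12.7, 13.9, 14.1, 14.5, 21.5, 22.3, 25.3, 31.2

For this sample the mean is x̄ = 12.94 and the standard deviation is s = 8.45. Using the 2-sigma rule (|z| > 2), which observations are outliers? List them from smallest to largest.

Cutoffs at x̄ ± 2s: 12.94 ± 2·8.45 = [-3.96, 29.84].
31.2: z = 2.16, |z| > 2 → outlier.
Every other value lies within [-3.96, 29.84].

31.2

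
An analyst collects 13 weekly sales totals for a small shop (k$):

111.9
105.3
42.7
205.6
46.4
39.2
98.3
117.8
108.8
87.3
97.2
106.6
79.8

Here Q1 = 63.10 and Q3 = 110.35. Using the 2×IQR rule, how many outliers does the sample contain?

1

IQR = 47.25; fences at 63.10 − 94.50 = -31.40 and 110.35 + 94.50 = 204.85.
Outside the cutoffs: 205.6.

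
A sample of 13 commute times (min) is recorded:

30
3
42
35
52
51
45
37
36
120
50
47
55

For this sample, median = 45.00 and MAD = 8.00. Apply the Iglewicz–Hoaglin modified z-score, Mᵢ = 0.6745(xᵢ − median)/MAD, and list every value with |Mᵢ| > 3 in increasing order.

3, 120

|Mᵢ| > 3 ⇔ |xᵢ − 45.00| > 3·8.00/0.6745 = 35.58.
So outliers lie outside [9.42, 80.58].
3: M = -3.54 → outlier.
120: M = 6.32 → outlier.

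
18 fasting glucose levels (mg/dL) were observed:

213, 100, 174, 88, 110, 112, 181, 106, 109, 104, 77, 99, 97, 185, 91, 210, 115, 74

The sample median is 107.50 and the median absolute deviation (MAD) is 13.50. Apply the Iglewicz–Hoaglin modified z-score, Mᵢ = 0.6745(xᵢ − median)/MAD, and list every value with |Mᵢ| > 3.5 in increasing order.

181, 185, 210, 213

|Mᵢ| > 3.5 ⇔ |xᵢ − 107.50| > 3.5·13.50/0.6745 = 70.05.
So outliers lie outside [37.45, 177.55].
181: M = 3.67 → outlier.
185: M = 3.87 → outlier.
210: M = 5.12 → outlier.
213: M = 5.27 → outlier.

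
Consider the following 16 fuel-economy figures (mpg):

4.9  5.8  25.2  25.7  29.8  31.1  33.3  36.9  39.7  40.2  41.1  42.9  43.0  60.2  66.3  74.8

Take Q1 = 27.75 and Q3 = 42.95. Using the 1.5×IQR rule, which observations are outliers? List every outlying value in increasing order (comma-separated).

4.9, 66.3, 74.8

IQR = Q3 − Q1 = 42.95 − 27.75 = 15.20.
Lower fence = Q1 − 1.5·IQR = 27.75 − 22.80 = 4.95.
Upper fence = Q3 + 1.5·IQR = 42.95 + 22.80 = 65.75.
4.9 < 4.95 → outlier.
66.3 > 65.75 → outlier.
74.8 > 65.75 → outlier.
All remaining values lie within [4.95, 65.75].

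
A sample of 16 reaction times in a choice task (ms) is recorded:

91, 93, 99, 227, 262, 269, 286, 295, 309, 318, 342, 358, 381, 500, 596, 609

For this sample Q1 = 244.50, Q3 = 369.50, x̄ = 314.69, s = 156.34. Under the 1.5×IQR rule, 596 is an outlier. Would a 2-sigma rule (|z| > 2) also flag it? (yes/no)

no

z = (596 − 314.69) / 156.34 = 1.80.
|z| = 1.80 ≤ 2.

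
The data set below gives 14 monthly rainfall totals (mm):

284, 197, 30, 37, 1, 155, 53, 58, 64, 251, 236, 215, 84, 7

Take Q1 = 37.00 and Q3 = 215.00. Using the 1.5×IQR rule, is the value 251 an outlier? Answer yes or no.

IQR = Q3 − Q1 = 215.00 − 37.00 = 178.00.
Lower fence = Q1 − 1.5·IQR = 37.00 − 267.00 = -230.00.
Upper fence = Q3 + 1.5·IQR = 215.00 + 267.00 = 482.00.
251 lies within [-230.00, 482.00].

no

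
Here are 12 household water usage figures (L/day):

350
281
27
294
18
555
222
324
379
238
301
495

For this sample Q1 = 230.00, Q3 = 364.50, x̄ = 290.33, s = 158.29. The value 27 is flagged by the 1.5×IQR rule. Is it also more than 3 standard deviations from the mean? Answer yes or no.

z = (27 − 290.33) / 158.29 = -1.66.
|z| = 1.66 ≤ 3.

no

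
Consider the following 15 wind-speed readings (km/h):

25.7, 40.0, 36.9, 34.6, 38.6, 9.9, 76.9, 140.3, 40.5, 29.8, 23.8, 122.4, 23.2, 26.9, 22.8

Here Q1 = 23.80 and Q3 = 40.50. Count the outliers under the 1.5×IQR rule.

IQR = 16.70; fences at 23.80 − 25.05 = -1.25 and 40.50 + 25.05 = 65.55.
Outside the cutoffs: 76.9, 122.4, 140.3.

3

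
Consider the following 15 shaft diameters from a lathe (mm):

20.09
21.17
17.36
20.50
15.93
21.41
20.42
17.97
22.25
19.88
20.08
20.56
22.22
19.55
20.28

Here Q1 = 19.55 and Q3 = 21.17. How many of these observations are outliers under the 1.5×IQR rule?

IQR = 1.62; fences at 19.55 − 2.43 = 17.12 and 21.17 + 2.43 = 23.60.
Outside the cutoffs: 15.93.

1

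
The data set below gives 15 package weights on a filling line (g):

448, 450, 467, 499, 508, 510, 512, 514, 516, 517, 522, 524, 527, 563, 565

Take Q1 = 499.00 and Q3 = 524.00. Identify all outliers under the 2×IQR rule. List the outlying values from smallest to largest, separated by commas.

IQR = Q3 − Q1 = 524.00 − 499.00 = 25.00.
Lower fence = Q1 − 2·IQR = 499.00 − 50.00 = 449.00.
Upper fence = Q3 + 2·IQR = 524.00 + 50.00 = 574.00.
448 < 449.00 → outlier.
All remaining values lie within [449.00, 574.00].

448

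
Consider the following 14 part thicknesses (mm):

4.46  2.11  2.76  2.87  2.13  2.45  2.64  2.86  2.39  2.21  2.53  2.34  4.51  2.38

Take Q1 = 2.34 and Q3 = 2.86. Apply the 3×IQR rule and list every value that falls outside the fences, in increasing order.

4.46, 4.51

IQR = Q3 − Q1 = 2.86 − 2.34 = 0.52.
Lower fence = Q1 − 3·IQR = 2.34 − 1.56 = 0.78.
Upper fence = Q3 + 3·IQR = 2.86 + 1.56 = 4.42.
4.46 > 4.42 → outlier.
4.51 > 4.42 → outlier.
All remaining values lie within [0.78, 4.42].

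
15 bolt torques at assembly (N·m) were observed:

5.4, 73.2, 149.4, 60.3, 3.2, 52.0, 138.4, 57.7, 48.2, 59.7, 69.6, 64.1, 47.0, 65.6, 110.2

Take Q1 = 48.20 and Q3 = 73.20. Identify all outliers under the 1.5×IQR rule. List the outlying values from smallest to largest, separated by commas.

3.2, 5.4, 138.4, 149.4

IQR = Q3 − Q1 = 73.20 − 48.20 = 25.00.
Lower fence = Q1 − 1.5·IQR = 48.20 − 37.50 = 10.70.
Upper fence = Q3 + 1.5·IQR = 73.20 + 37.50 = 110.70.
3.2 < 10.70 → outlier.
5.4 < 10.70 → outlier.
138.4 > 110.70 → outlier.
149.4 > 110.70 → outlier.
All remaining values lie within [10.70, 110.70].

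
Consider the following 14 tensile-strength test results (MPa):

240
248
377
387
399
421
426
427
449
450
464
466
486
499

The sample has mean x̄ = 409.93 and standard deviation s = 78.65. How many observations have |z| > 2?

2

Cutoffs: x̄ ± 2s = [252.63, 567.23].
Outside the cutoffs: 240, 248.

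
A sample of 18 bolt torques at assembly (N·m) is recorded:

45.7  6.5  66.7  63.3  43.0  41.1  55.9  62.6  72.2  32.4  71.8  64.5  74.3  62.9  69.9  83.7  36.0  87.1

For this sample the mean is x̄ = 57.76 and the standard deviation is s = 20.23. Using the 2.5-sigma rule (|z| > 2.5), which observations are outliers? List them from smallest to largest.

Cutoffs at x̄ ± 2.5s: 57.76 ± 2.5·20.23 = [7.185, 108.335].
6.5: z = -2.53, |z| > 2.5 → outlier.
Every other value lies within [7.185, 108.335].

6.5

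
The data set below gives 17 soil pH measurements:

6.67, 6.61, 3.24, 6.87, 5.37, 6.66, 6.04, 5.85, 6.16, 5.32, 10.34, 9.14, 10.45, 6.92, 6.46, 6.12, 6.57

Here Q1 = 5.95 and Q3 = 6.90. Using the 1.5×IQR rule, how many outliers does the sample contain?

4

IQR = 0.95; fences at 5.95 − 1.425 = 4.525 and 6.90 + 1.425 = 8.325.
Outside the cutoffs: 3.24, 9.14, 10.34, 10.45.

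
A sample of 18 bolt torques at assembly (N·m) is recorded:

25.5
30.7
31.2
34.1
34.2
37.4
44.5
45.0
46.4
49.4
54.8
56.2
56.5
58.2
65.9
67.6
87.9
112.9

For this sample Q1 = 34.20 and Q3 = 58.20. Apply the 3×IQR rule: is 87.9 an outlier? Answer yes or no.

IQR = Q3 − Q1 = 58.20 − 34.20 = 24.00.
Lower fence = Q1 − 3·IQR = 34.20 − 72.00 = -37.80.
Upper fence = Q3 + 3·IQR = 58.20 + 72.00 = 130.20.
87.9 lies within [-37.80, 130.20].

no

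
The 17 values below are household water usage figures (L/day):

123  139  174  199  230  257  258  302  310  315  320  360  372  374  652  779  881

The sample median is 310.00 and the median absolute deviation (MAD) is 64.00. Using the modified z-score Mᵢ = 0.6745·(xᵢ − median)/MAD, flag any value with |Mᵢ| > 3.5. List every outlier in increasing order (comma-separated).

|Mᵢ| > 3.5 ⇔ |xᵢ − 310.00| > 3.5·64.00/0.6745 = 332.10.
So outliers lie outside [-22.10, 642.10].
652: M = 3.60 → outlier.
779: M = 4.94 → outlier.
881: M = 6.02 → outlier.

652, 779, 881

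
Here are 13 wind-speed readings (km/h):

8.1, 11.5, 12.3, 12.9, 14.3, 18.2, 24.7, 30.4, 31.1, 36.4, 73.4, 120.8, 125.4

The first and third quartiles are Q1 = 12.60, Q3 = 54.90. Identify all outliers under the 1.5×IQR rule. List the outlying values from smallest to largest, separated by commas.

IQR = Q3 − Q1 = 54.90 − 12.60 = 42.30.
Lower fence = Q1 − 1.5·IQR = 12.60 − 63.45 = -50.85.
Upper fence = Q3 + 1.5·IQR = 54.90 + 63.45 = 118.35.
120.8 > 118.35 → outlier.
125.4 > 118.35 → outlier.
All remaining values lie within [-50.85, 118.35].

120.8, 125.4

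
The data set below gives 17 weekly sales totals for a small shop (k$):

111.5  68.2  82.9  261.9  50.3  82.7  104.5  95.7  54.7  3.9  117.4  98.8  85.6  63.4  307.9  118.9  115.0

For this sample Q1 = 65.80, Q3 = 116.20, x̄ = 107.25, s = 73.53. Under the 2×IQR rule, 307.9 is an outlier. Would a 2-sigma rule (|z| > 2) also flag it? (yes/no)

yes

z = (307.9 − 107.25) / 73.53 = 2.73.
|z| = 2.73 > 2.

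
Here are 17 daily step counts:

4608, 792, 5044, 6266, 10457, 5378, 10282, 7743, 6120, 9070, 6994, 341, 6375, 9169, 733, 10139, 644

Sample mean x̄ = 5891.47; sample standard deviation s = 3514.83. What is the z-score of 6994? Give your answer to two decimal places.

z = (6994 − 5891.47) / 3514.83 = 0.31.

0.31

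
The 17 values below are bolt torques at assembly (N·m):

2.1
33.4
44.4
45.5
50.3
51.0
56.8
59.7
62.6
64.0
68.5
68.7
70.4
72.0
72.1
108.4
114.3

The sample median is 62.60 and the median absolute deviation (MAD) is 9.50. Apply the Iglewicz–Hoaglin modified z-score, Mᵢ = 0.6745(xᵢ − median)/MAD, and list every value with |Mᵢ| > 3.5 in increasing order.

|Mᵢ| > 3.5 ⇔ |xᵢ − 62.60| > 3.5·9.50/0.6745 = 49.30.
So outliers lie outside [13.30, 111.90].
2.1: M = -4.30 → outlier.
114.3: M = 3.67 → outlier.

2.1, 114.3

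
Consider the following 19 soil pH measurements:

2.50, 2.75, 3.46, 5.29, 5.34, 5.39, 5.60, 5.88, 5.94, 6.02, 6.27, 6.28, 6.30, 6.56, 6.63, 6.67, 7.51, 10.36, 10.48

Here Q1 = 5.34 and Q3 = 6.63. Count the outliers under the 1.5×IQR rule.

4

IQR = 1.29; fences at 5.34 − 1.935 = 3.405 and 6.63 + 1.935 = 8.565.
Outside the cutoffs: 2.50, 2.75, 10.36, 10.48.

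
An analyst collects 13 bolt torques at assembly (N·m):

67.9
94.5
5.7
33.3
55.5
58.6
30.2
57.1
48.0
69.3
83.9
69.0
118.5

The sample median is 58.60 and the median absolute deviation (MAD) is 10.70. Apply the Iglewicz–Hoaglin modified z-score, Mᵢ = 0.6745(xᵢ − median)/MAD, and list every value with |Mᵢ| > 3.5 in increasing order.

118.5

|Mᵢ| > 3.5 ⇔ |xᵢ − 58.60| > 3.5·10.70/0.6745 = 55.52.
So outliers lie outside [3.08, 114.12].
118.5: M = 3.78 → outlier.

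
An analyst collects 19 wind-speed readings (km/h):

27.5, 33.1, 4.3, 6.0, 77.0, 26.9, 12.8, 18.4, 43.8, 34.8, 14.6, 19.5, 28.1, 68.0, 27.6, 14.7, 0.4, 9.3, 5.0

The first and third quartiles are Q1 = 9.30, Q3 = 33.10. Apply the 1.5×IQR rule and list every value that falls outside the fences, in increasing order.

77.0

IQR = Q3 − Q1 = 33.10 − 9.30 = 23.80.
Lower fence = Q1 − 1.5·IQR = 9.30 − 35.70 = -26.40.
Upper fence = Q3 + 1.5·IQR = 33.10 + 35.70 = 68.80.
77.0 > 68.80 → outlier.
All remaining values lie within [-26.40, 68.80].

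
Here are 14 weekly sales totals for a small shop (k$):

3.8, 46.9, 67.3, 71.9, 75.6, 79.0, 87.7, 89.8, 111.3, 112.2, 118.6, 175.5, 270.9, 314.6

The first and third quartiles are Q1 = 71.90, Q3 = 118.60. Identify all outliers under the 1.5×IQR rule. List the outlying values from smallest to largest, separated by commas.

270.9, 314.6

IQR = Q3 − Q1 = 118.60 − 71.90 = 46.70.
Lower fence = Q1 − 1.5·IQR = 71.90 − 70.05 = 1.85.
Upper fence = Q3 + 1.5·IQR = 118.60 + 70.05 = 188.65.
270.9 > 188.65 → outlier.
314.6 > 188.65 → outlier.
All remaining values lie within [1.85, 188.65].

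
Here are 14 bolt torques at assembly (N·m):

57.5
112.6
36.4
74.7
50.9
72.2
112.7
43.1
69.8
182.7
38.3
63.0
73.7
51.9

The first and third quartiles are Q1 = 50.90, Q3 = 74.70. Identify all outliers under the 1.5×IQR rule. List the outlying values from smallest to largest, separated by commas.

IQR = Q3 − Q1 = 74.70 − 50.90 = 23.80.
Lower fence = Q1 − 1.5·IQR = 50.90 − 35.70 = 15.20.
Upper fence = Q3 + 1.5·IQR = 74.70 + 35.70 = 110.40.
112.6 > 110.40 → outlier.
112.7 > 110.40 → outlier.
182.7 > 110.40 → outlier.
All remaining values lie within [15.20, 110.40].

112.6, 112.7, 182.7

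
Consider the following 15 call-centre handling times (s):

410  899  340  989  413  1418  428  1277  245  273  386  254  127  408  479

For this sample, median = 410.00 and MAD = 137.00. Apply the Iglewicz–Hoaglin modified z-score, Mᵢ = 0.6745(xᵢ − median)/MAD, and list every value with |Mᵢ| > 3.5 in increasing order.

1277, 1418

|Mᵢ| > 3.5 ⇔ |xᵢ − 410.00| > 3.5·137.00/0.6745 = 710.90.
So outliers lie outside [-300.90, 1120.90].
1277: M = 4.27 → outlier.
1418: M = 4.96 → outlier.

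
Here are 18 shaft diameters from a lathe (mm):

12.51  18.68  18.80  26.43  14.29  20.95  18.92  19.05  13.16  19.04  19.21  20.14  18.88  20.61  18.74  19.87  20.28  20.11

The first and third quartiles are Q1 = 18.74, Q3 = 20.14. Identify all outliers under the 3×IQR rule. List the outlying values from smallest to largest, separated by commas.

IQR = Q3 − Q1 = 20.14 − 18.74 = 1.40.
Lower fence = Q1 − 3·IQR = 18.74 − 4.20 = 14.54.
Upper fence = Q3 + 3·IQR = 20.14 + 4.20 = 24.34.
12.51 < 14.54 → outlier.
13.16 < 14.54 → outlier.
14.29 < 14.54 → outlier.
26.43 > 24.34 → outlier.
All remaining values lie within [14.54, 24.34].

12.51, 13.16, 14.29, 26.43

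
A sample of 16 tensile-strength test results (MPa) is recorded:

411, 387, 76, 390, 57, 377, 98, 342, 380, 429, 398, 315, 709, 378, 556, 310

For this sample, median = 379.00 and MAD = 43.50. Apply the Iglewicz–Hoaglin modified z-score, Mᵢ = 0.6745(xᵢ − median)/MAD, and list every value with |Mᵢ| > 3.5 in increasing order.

|Mᵢ| > 3.5 ⇔ |xᵢ − 379.00| > 3.5·43.50/0.6745 = 225.72.
So outliers lie outside [153.28, 604.72].
57: M = -4.99 → outlier.
76: M = -4.70 → outlier.
98: M = -4.36 → outlier.
709: M = 5.12 → outlier.

57, 76, 98, 709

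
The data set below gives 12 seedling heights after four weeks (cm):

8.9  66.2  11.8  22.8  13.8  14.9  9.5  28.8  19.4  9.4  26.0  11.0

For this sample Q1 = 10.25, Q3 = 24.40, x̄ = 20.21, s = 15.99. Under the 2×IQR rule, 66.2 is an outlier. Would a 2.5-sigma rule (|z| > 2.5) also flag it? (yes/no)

yes

z = (66.2 − 20.21) / 15.99 = 2.88.
|z| = 2.88 > 2.5.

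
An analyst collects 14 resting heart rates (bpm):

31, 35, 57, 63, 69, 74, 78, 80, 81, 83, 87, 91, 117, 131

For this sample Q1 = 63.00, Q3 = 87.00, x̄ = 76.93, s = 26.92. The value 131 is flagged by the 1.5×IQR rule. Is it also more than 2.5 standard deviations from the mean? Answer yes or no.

no

z = (131 − 76.93) / 26.92 = 2.01.
|z| = 2.01 ≤ 2.5.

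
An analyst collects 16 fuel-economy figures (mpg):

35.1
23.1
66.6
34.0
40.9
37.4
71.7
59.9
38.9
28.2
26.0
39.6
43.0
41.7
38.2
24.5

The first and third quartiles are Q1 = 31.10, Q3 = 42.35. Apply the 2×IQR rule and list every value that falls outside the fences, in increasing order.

66.6, 71.7

IQR = Q3 − Q1 = 42.35 − 31.10 = 11.25.
Lower fence = Q1 − 2·IQR = 31.10 − 22.50 = 8.60.
Upper fence = Q3 + 2·IQR = 42.35 + 22.50 = 64.85.
66.6 > 64.85 → outlier.
71.7 > 64.85 → outlier.
All remaining values lie within [8.60, 64.85].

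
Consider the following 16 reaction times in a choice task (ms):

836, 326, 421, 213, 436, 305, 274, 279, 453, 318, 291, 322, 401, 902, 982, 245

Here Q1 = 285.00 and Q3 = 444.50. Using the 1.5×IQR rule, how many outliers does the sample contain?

IQR = 159.50; fences at 285.00 − 239.25 = 45.75 and 444.50 + 239.25 = 683.75.
Outside the cutoffs: 836, 902, 982.

3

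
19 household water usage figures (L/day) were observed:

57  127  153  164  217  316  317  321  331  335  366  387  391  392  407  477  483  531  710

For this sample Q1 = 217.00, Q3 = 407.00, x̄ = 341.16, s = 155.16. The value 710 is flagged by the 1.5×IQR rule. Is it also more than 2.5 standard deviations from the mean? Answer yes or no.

z = (710 − 341.16) / 155.16 = 2.38.
|z| = 2.38 ≤ 2.5.

no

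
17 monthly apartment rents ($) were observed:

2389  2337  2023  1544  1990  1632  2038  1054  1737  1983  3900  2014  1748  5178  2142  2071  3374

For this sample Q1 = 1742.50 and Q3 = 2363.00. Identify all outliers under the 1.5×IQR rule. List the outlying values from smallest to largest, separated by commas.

IQR = Q3 − Q1 = 2363.00 − 1742.50 = 620.50.
Lower fence = Q1 − 1.5·IQR = 1742.50 − 930.75 = 811.75.
Upper fence = Q3 + 1.5·IQR = 2363.00 + 930.75 = 3293.75.
3374 > 3293.75 → outlier.
3900 > 3293.75 → outlier.
5178 > 3293.75 → outlier.
All remaining values lie within [811.75, 3293.75].

3374, 3900, 5178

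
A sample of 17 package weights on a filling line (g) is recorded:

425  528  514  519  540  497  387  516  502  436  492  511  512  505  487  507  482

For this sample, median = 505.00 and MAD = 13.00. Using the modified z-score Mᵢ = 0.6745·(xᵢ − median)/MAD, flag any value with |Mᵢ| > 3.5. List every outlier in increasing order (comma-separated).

|Mᵢ| > 3.5 ⇔ |xᵢ − 505.00| > 3.5·13.00/0.6745 = 67.46.
So outliers lie outside [437.54, 572.46].
387: M = -6.12 → outlier.
425: M = -4.15 → outlier.
436: M = -3.58 → outlier.

387, 425, 436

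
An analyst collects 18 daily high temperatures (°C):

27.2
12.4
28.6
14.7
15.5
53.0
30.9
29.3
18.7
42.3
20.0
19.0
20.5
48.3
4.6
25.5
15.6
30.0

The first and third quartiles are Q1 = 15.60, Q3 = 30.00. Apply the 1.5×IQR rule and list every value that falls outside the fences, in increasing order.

IQR = Q3 − Q1 = 30.00 − 15.60 = 14.40.
Lower fence = Q1 − 1.5·IQR = 15.60 − 21.60 = -6.00.
Upper fence = Q3 + 1.5·IQR = 30.00 + 21.60 = 51.60.
53.0 > 51.60 → outlier.
All remaining values lie within [-6.00, 51.60].

53.0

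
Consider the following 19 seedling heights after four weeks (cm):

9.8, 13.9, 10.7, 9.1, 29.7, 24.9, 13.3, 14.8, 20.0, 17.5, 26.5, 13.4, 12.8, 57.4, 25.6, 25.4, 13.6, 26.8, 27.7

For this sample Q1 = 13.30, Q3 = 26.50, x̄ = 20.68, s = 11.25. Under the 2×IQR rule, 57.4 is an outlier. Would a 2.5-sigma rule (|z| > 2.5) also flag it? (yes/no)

z = (57.4 − 20.68) / 11.25 = 3.26.
|z| = 3.26 > 2.5.

yes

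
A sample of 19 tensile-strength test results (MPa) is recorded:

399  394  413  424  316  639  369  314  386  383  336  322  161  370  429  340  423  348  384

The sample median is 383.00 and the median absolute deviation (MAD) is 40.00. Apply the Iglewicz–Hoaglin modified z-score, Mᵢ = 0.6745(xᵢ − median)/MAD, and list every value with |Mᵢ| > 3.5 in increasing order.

|Mᵢ| > 3.5 ⇔ |xᵢ − 383.00| > 3.5·40.00/0.6745 = 207.56.
So outliers lie outside [175.44, 590.56].
161: M = -3.74 → outlier.
639: M = 4.32 → outlier.

161, 639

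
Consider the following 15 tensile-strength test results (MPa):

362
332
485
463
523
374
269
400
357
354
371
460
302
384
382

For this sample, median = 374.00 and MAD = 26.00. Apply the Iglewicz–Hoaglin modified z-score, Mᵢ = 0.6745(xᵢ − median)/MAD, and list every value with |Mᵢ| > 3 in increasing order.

523

|Mᵢ| > 3 ⇔ |xᵢ − 374.00| > 3·26.00/0.6745 = 115.64.
So outliers lie outside [258.36, 489.64].
523: M = 3.87 → outlier.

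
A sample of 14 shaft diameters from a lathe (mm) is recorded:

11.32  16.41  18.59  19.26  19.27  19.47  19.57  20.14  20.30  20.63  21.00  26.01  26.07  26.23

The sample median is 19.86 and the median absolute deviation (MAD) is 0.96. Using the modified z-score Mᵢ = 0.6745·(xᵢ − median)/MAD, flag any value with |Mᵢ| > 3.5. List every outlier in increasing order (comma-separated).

11.32, 26.01, 26.07, 26.23

|Mᵢ| > 3.5 ⇔ |xᵢ − 19.86| > 3.5·0.96/0.6745 = 4.98.
So outliers lie outside [14.88, 24.84].
11.32: M = -6.00 → outlier.
26.01: M = 4.32 → outlier.
26.07: M = 4.36 → outlier.
26.23: M = 4.48 → outlier.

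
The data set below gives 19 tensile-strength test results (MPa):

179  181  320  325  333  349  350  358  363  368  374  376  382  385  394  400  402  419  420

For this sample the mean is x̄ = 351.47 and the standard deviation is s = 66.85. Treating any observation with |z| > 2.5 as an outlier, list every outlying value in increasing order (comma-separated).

Cutoffs at x̄ ± 2.5s: 351.47 ± 2.5·66.85 = [184.345, 518.595].
179: z = -2.58, |z| > 2.5 → outlier.
181: z = -2.55, |z| > 2.5 → outlier.
Every other value lies within [184.345, 518.595].

179, 181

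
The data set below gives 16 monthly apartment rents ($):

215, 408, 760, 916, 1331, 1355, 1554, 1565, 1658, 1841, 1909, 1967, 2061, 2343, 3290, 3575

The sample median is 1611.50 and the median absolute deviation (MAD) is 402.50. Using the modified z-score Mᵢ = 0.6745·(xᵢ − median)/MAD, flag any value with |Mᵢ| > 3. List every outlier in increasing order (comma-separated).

3575

|Mᵢ| > 3 ⇔ |xᵢ − 1611.50| > 3·402.50/0.6745 = 1790.21.
So outliers lie outside [-178.71, 3401.71].
3575: M = 3.29 → outlier.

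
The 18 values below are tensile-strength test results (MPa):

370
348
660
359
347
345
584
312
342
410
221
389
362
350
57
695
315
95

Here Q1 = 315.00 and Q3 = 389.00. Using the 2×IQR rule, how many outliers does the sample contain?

IQR = 74.00; fences at 315.00 − 148.00 = 167.00 and 389.00 + 148.00 = 537.00.
Outside the cutoffs: 57, 95, 584, 660, 695.

5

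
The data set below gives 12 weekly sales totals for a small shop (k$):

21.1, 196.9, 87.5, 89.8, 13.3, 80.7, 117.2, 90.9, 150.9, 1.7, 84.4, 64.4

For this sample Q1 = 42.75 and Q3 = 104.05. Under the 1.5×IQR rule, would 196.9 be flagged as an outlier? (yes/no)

IQR = Q3 − Q1 = 104.05 − 42.75 = 61.30.
Lower fence = Q1 − 1.5·IQR = 42.75 − 91.95 = -49.20.
Upper fence = Q3 + 1.5·IQR = 104.05 + 91.95 = 196.00.
196.9 lies above the upper fence.

yes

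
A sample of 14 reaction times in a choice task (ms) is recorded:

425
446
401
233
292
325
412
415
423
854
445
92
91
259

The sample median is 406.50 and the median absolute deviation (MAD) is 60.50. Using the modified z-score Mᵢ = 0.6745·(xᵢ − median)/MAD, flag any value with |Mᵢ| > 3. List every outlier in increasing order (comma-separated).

91, 92, 854

|Mᵢ| > 3 ⇔ |xᵢ − 406.50| > 3·60.50/0.6745 = 269.09.
So outliers lie outside [137.41, 675.59].
91: M = -3.52 → outlier.
92: M = -3.51 → outlier.
854: M = 4.99 → outlier.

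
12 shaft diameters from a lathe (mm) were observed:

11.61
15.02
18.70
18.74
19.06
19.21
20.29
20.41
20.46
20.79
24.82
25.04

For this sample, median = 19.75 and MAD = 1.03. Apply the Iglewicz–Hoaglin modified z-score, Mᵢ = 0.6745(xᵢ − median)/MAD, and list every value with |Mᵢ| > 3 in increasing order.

|Mᵢ| > 3 ⇔ |xᵢ − 19.75| > 3·1.03/0.6745 = 4.58.
So outliers lie outside [15.17, 24.33].
11.61: M = -5.33 → outlier.
15.02: M = -3.10 → outlier.
24.82: M = 3.32 → outlier.
25.04: M = 3.46 → outlier.

11.61, 15.02, 24.82, 25.04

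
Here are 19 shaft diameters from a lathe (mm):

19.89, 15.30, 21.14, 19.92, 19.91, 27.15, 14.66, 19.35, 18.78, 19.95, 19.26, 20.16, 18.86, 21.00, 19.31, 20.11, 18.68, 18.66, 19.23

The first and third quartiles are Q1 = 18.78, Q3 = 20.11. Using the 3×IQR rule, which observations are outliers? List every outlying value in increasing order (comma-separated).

IQR = Q3 − Q1 = 20.11 − 18.78 = 1.33.
Lower fence = Q1 − 3·IQR = 18.78 − 3.99 = 14.79.
Upper fence = Q3 + 3·IQR = 20.11 + 3.99 = 24.10.
14.66 < 14.79 → outlier.
27.15 > 24.10 → outlier.
All remaining values lie within [14.79, 24.10].

14.66, 27.15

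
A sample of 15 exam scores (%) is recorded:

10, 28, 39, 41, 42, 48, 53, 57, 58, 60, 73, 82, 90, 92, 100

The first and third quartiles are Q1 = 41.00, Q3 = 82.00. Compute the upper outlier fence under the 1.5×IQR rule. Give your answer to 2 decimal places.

143.50

IQR = Q3 − Q1 = 82.00 − 41.00 = 41.00.
Lower fence = Q1 − 1.5·IQR = 41.00 − 61.50 = -20.50.
Upper fence = Q3 + 1.5·IQR = 82.00 + 61.50 = 143.50.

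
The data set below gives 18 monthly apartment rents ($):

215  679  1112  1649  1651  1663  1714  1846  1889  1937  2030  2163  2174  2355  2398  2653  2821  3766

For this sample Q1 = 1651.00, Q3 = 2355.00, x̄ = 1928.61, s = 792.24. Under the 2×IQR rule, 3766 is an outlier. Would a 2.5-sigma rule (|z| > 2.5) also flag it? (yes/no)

z = (3766 − 1928.61) / 792.24 = 2.32.
|z| = 2.32 ≤ 2.5.

no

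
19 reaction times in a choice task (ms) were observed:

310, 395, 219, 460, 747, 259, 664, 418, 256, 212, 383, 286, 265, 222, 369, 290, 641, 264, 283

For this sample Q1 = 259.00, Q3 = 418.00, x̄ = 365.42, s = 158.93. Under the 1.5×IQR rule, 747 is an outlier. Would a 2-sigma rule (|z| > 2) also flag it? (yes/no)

z = (747 − 365.42) / 158.93 = 2.40.
|z| = 2.40 > 2.

yes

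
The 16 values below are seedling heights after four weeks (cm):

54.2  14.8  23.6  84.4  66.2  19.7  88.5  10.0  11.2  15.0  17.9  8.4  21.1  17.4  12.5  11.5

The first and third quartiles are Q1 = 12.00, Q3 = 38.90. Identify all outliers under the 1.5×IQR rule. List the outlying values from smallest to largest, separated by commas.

IQR = Q3 − Q1 = 38.90 − 12.00 = 26.90.
Lower fence = Q1 − 1.5·IQR = 12.00 − 40.35 = -28.35.
Upper fence = Q3 + 1.5·IQR = 38.90 + 40.35 = 79.25.
84.4 > 79.25 → outlier.
88.5 > 79.25 → outlier.
All remaining values lie within [-28.35, 79.25].

84.4, 88.5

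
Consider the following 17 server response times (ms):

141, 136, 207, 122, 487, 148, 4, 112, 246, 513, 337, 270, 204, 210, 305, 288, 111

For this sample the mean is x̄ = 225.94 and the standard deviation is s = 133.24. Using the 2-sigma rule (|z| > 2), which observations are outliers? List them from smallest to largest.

Cutoffs at x̄ ± 2s: 225.94 ± 2·133.24 = [-40.54, 492.42].
513: z = 2.15, |z| > 2 → outlier.
Every other value lies within [-40.54, 492.42].

513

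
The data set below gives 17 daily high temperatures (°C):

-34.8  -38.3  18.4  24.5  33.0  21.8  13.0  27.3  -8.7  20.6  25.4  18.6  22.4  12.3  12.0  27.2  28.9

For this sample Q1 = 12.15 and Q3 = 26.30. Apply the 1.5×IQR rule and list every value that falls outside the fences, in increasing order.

-38.3, -34.8

IQR = Q3 − Q1 = 26.30 − 12.15 = 14.15.
Lower fence = Q1 − 1.5·IQR = 12.15 − 21.225 = -9.075.
Upper fence = Q3 + 1.5·IQR = 26.30 + 21.225 = 47.525.
-38.3 < -9.075 → outlier.
-34.8 < -9.075 → outlier.
All remaining values lie within [-9.075, 47.525].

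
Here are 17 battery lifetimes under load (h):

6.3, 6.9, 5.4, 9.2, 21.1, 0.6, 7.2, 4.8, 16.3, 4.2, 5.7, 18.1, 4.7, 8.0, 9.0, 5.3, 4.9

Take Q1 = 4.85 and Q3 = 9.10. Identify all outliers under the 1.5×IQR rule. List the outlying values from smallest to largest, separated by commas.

16.3, 18.1, 21.1

IQR = Q3 − Q1 = 9.10 − 4.85 = 4.25.
Lower fence = Q1 − 1.5·IQR = 4.85 − 6.375 = -1.525.
Upper fence = Q3 + 1.5·IQR = 9.10 + 6.375 = 15.475.
16.3 > 15.475 → outlier.
18.1 > 15.475 → outlier.
21.1 > 15.475 → outlier.
All remaining values lie within [-1.525, 15.475].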